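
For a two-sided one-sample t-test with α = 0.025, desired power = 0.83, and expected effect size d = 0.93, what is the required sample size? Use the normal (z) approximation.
n = 12

Sample size formula (one-sample t-test, normal approximation):
n = ((z_{α/2} + z_β) / d)²

z_{α/2} = 2.241 (for α = 0.025, two-sided)
z_β = 0.954 (for power = 0.83)
d = 0.93

n = ((2.241 + 0.954) / 0.93)²
n = (3.435)²
n ≈ 11.80
Round up to the next whole number: n = 12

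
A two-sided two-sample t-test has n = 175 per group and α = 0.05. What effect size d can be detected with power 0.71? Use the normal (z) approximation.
d ≈ 0.27

Minimum detectable effect (two-sample t-test, normal approximation):
d = (z_{α/2} + z_β) / √(n/2)
d = (1.960 + 0.553) / √(175/2)
d = 2.513 / 9.354
d ≈ 0.27

By Cohen's convention (0.2 small / 0.5 medium / 0.8 large): small effect.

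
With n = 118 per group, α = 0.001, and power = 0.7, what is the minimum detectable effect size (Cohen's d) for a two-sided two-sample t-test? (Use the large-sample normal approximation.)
d ≈ 0.50

Minimum detectable effect (two-sample t-test, normal approximation):
d = (z_{α/2} + z_β) / √(n/2)
d = (3.291 + 0.524) / √(118/2)
d = 3.815 / 7.681
d ≈ 0.50

By Cohen's convention (0.2 small / 0.5 medium / 0.8 large): medium effect.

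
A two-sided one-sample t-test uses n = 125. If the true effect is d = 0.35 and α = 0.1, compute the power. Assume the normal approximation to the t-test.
Power ≈ 0.99

Power calculation (one-sample t-test, normal approximation):
z_β = d · √n - z_{α/2}
z_β = 0.35 · √125 - 1.645
z_β = 0.35 · 11.180 - 1.645
z_β = 2.268

Power = Φ(z_β) = Φ(2.268) ≈ 0.988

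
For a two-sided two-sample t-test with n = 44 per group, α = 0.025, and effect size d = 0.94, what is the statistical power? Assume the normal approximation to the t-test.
Power ≈ 0.98

Power calculation (two-sample t-test, normal approximation):
z_β = d · √(n/2) - z_{α/2}
z_β = 0.94 · √(44/2) - 2.241
z_β = 0.94 · 4.690 - 2.241
z_β = 2.168

Power = Φ(z_β) = Φ(2.168) ≈ 0.985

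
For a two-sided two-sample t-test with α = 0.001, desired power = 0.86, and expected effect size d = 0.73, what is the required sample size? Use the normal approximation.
n = 72 per group

Sample size formula (two-sample t-test, normal approximation):
n = 2 · ((z_{α/2} + z_β) / d)²

z_{α/2} = 3.291 (for α = 0.001, two-sided)
z_β = 1.080 (for power = 0.86)
d = 0.73

n = 2 · ((3.291 + 1.080) / 0.73)²
n = 2 · (5.988)²
n ≈ 71.71
Round up to the next whole number: n = 72 per group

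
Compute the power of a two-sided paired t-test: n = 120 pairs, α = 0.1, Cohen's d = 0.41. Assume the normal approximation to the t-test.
Power ≈ 1.00

Power calculation (paired t-test, normal approximation):
z_β = d · √n - z_{α/2}
z_β = 0.41 · √120 - 1.645
z_β = 0.41 · 10.954 - 1.645
z_β = 2.846

Power = Φ(z_β) = Φ(2.846) ≈ 0.998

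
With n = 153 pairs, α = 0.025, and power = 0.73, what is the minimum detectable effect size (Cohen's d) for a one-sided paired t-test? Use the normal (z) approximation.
d ≈ 0.21

Minimum detectable effect (paired t-test, normal approximation):
d = (z_α + z_β) / √n
d = (1.960 + 0.613) / √153
d = 2.573 / 12.369
d ≈ 0.21

By Cohen's convention (0.2 small / 0.5 medium / 0.8 large): small effect.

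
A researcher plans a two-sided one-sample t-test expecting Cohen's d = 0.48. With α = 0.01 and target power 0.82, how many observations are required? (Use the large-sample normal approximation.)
n = 53

Sample size formula (one-sample t-test, normal approximation):
n = ((z_{α/2} + z_β) / d)²

z_{α/2} = 2.576 (for α = 0.01, two-sided)
z_β = 0.915 (for power = 0.82)
d = 0.48

n = ((2.576 + 0.915) / 0.48)²
n = (7.273)²
n ≈ 52.90
Round up to the next whole number: n = 53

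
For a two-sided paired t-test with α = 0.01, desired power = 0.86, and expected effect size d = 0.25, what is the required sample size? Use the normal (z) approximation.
n = 214 pairs

Sample size formula (paired t-test, normal approximation):
n = ((z_{α/2} + z_β) / d)²

z_{α/2} = 2.576 (for α = 0.01, two-sided)
z_β = 1.080 (for power = 0.86)
d = 0.25

n = ((2.576 + 1.080) / 0.25)²
n = (14.624)²
n ≈ 213.86
Round up to the next whole number: n = 214 pairs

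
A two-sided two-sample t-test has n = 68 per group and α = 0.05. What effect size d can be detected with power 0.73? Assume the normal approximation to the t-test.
d ≈ 0.44

Minimum detectable effect (two-sample t-test, normal approximation):
d = (z_{α/2} + z_β) / √(n/2)
d = (1.960 + 0.613) / √(68/2)
d = 2.573 / 5.831
d ≈ 0.44

By Cohen's convention (0.2 small / 0.5 medium / 0.8 large): small effect.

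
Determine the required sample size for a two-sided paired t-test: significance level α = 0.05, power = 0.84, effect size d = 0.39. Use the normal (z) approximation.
n = 58 pairs

Sample size formula (paired t-test, normal approximation):
n = ((z_{α/2} + z_β) / d)²

z_{α/2} = 1.960 (for α = 0.05, two-sided)
z_β = 0.994 (for power = 0.84)
d = 0.39

n = ((1.960 + 0.994) / 0.39)²
n = (7.574)²
n ≈ 57.37
Round up to the next whole number: n = 58 pairs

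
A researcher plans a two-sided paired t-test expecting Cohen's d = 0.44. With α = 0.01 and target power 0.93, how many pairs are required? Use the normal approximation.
n = 85 pairs

Sample size formula (paired t-test, normal approximation):
n = ((z_{α/2} + z_β) / d)²

z_{α/2} = 2.576 (for α = 0.01, two-sided)
z_β = 1.476 (for power = 0.93)
d = 0.44

n = ((2.576 + 1.476) / 0.44)²
n = (9.209)²
n ≈ 84.81
Round up to the next whole number: n = 85 pairs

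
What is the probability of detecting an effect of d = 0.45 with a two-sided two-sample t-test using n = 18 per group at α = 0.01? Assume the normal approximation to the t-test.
Power ≈ 0.11

Power calculation (two-sample t-test, normal approximation):
z_β = d · √(n/2) - z_{α/2}
z_β = 0.45 · √(18/2) - 2.576
z_β = 0.45 · 3.000 - 2.576
z_β = -1.226

Power = Φ(z_β) = Φ(-1.226) ≈ 0.110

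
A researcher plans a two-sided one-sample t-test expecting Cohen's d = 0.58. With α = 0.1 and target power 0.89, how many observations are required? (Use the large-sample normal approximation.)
n = 25

Sample size formula (one-sample t-test, normal approximation):
n = ((z_{α/2} + z_β) / d)²

z_{α/2} = 1.645 (for α = 0.1, two-sided)
z_β = 1.227 (for power = 0.89)
d = 0.58

n = ((1.645 + 1.227) / 0.58)²
n = (4.952)²
n ≈ 24.52
Round up to the next whole number: n = 25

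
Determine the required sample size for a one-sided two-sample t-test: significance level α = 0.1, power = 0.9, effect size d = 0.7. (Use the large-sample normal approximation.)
n = 27 per group

Sample size formula (two-sample t-test, normal approximation):
n = 2 · ((z_α + z_β) / d)²

z_α = 1.282 (for α = 0.1, one-sided)
z_β = 1.282 (for power = 0.9)
d = 0.7

n = 2 · ((1.282 + 1.282) / 0.7)²
n = 2 · (3.663)²
n ≈ 26.84
Round up to the next whole number: n = 27 per group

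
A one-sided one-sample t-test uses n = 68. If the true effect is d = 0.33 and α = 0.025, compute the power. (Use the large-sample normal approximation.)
Power ≈ 0.78

Power calculation (one-sample t-test, normal approximation):
z_β = d · √n - z_α
z_β = 0.33 · √68 - 1.960
z_β = 0.33 · 8.246 - 1.960
z_β = 0.761

Power = Φ(z_β) = Φ(0.761) ≈ 0.777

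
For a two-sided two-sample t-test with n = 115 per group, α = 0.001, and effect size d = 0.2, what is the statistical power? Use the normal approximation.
Power ≈ 0.04

Power calculation (two-sample t-test, normal approximation):
z_β = d · √(n/2) - z_{α/2}
z_β = 0.2 · √(115/2) - 3.291
z_β = 0.2 · 7.583 - 3.291
z_β = -1.774

Power = Φ(z_β) = Φ(-1.774) ≈ 0.038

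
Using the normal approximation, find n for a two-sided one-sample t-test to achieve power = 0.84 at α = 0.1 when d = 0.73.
n = 14

Sample size formula (one-sample t-test, normal approximation):
n = ((z_{α/2} + z_β) / d)²

z_{α/2} = 1.645 (for α = 0.1, two-sided)
z_β = 0.994 (for power = 0.84)
d = 0.73

n = ((1.645 + 0.994) / 0.73)²
n = (3.615)²
n ≈ 13.07
Round up to the next whole number: n = 14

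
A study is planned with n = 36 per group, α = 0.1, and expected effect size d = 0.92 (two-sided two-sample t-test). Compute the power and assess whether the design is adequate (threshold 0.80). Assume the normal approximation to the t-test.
Power ≈ 0.99; the study is adequately powered (power ≥ 0.80)

Power calculation (two-sample t-test, normal approximation):
z_β = d · √(n/2) - z_{α/2}
z_β = 0.92 · √(36/2) - 1.645
z_β = 0.92 · 4.243 - 1.645
z_β = 2.258

Power = Φ(z_β) = Φ(2.258) ≈ 0.988

Effect size d = 0.92 is large by Cohen's convention (0.2/0.5/0.8).

Threshold: power ≥ 0.80 is conventionally adequate.
Power ≈ 0.99 → the study is adequately powered (power ≥ 0.80).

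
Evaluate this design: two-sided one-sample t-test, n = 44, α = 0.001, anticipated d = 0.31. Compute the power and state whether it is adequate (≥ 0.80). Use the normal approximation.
Power ≈ 0.11; the study is underpowered (power < 0.80)

Power calculation (one-sample t-test, normal approximation):
z_β = d · √n - z_{α/2}
z_β = 0.31 · √44 - 3.291
z_β = 0.31 · 6.633 - 3.291
z_β = -1.234

Power = Φ(z_β) = Φ(-1.234) ≈ 0.109

Effect size d = 0.31 is small by Cohen's convention (0.2/0.5/0.8).

Threshold: power ≥ 0.80 is conventionally adequate.
Power ≈ 0.11 → the study is underpowered (power < 0.80).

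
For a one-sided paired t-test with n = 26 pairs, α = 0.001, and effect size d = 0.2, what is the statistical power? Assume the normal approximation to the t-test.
Power ≈ 0.02

Power calculation (paired t-test, normal approximation):
z_β = d · √n - z_α
z_β = 0.2 · √26 - 3.090
z_β = 0.2 · 5.099 - 3.090
z_β = -2.070

Power = Φ(z_β) = Φ(-2.070) ≈ 0.019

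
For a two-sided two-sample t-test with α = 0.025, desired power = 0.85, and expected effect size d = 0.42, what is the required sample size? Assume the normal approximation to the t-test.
n = 122 per group

Sample size formula (two-sample t-test, normal approximation):
n = 2 · ((z_{α/2} + z_β) / d)²

z_{α/2} = 2.241 (for α = 0.025, two-sided)
z_β = 1.036 (for power = 0.85)
d = 0.42

n = 2 · ((2.241 + 1.036) / 0.42)²
n = 2 · (7.802)²
n ≈ 121.74
Round up to the next whole number: n = 122 per group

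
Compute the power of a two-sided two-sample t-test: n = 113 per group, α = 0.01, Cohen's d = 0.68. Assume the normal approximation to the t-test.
Power ≈ 0.99

Power calculation (two-sample t-test, normal approximation):
z_β = d · √(n/2) - z_{α/2}
z_β = 0.68 · √(113/2) - 2.576
z_β = 0.68 · 7.517 - 2.576
z_β = 2.535

Power = Φ(z_β) = Φ(2.535) ≈ 0.994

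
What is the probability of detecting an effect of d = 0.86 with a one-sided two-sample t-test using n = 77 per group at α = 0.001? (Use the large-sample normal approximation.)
Power ≈ 0.99

Power calculation (two-sample t-test, normal approximation):
z_β = d · √(n/2) - z_α
z_β = 0.86 · √(77/2) - 3.090
z_β = 0.86 · 6.205 - 3.090
z_β = 2.246

Power = Φ(z_β) = Φ(2.246) ≈ 0.988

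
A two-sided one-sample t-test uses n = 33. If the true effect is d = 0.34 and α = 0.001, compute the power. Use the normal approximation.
Power ≈ 0.09

Power calculation (one-sample t-test, normal approximation):
z_β = d · √n - z_{α/2}
z_β = 0.34 · √33 - 3.291
z_β = 0.34 · 5.745 - 3.291
z_β = -1.337

Power = Φ(z_β) = Φ(-1.337) ≈ 0.091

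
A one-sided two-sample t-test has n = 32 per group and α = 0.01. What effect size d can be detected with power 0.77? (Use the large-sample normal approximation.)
d ≈ 0.77

Minimum detectable effect (two-sample t-test, normal approximation):
d = (z_α + z_β) / √(n/2)
d = (2.326 + 0.739) / √(32/2)
d = 3.065 / 4.000
d ≈ 0.77

By Cohen's convention (0.2 small / 0.5 medium / 0.8 large): medium effect.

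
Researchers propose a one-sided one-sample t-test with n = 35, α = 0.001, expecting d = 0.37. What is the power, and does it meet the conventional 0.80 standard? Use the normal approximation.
Power ≈ 0.18; the study is underpowered (power < 0.80)

Power calculation (one-sample t-test, normal approximation):
z_β = d · √n - z_α
z_β = 0.37 · √35 - 3.090
z_β = 0.37 · 5.916 - 3.090
z_β = -0.901

Power = Φ(z_β) = Φ(-0.901) ≈ 0.184

Effect size d = 0.37 is small by Cohen's convention (0.2/0.5/0.8).

Threshold: power ≥ 0.80 is conventionally adequate.
Power ≈ 0.18 → the study is underpowered (power < 0.80).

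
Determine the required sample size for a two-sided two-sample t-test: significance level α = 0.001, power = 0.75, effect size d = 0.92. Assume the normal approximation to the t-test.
n = 38 per group

Sample size formula (two-sample t-test, normal approximation):
n = 2 · ((z_{α/2} + z_β) / d)²

z_{α/2} = 3.291 (for α = 0.001, two-sided)
z_β = 0.674 (for power = 0.75)
d = 0.92

n = 2 · ((3.291 + 0.674) / 0.92)²
n = 2 · (4.310)²
n ≈ 37.15
Round up to the next whole number: n = 38 per group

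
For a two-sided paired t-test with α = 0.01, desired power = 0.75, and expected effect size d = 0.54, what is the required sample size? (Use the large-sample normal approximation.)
n = 37 pairs

Sample size formula (paired t-test, normal approximation):
n = ((z_{α/2} + z_β) / d)²

z_{α/2} = 2.576 (for α = 0.01, two-sided)
z_β = 0.674 (for power = 0.75)
d = 0.54

n = ((2.576 + 0.674) / 0.54)²
n = (6.019)²
n ≈ 36.23
Round up to the next whole number: n = 37 pairs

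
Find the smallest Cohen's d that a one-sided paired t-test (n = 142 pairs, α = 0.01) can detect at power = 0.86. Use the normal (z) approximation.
d ≈ 0.29

Minimum detectable effect (paired t-test, normal approximation):
d = (z_α + z_β) / √n
d = (2.326 + 1.080) / √142
d = 3.407 / 11.916
d ≈ 0.29

By Cohen's convention (0.2 small / 0.5 medium / 0.8 large): small effect.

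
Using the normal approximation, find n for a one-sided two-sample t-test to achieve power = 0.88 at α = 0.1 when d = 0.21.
n = 274 per group

Sample size formula (two-sample t-test, normal approximation):
n = 2 · ((z_α + z_β) / d)²

z_α = 1.282 (for α = 0.1, one-sided)
z_β = 1.175 (for power = 0.88)
d = 0.21

n = 2 · ((1.282 + 1.175) / 0.21)²
n = 2 · (11.700)²
n ≈ 273.78
Round up to the next whole number: n = 274 per group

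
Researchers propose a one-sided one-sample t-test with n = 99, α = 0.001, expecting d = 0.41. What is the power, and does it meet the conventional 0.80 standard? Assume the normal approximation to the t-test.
Power ≈ 0.84; the study is adequately powered (power ≥ 0.80)

Power calculation (one-sample t-test, normal approximation):
z_β = d · √n - z_α
z_β = 0.41 · √99 - 3.090
z_β = 0.41 · 9.950 - 3.090
z_β = 0.989

Power = Φ(z_β) = Φ(0.989) ≈ 0.839

Effect size d = 0.41 is small by Cohen's convention (0.2/0.5/0.8).

Threshold: power ≥ 0.80 is conventionally adequate.
Power ≈ 0.84 → the study is adequately powered (power ≥ 0.80).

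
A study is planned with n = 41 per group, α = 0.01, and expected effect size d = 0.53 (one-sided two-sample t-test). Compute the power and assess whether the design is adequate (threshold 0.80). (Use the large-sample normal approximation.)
Power ≈ 0.53; the study is underpowered (power < 0.80)

Power calculation (two-sample t-test, normal approximation):
z_β = d · √(n/2) - z_α
z_β = 0.53 · √(41/2) - 2.326
z_β = 0.53 · 4.528 - 2.326
z_β = 0.073

Power = Φ(z_β) = Φ(0.073) ≈ 0.529

Effect size d = 0.53 is medium by Cohen's convention (0.2/0.5/0.8).

Threshold: power ≥ 0.80 is conventionally adequate.
Power ≈ 0.53 → the study is underpowered (power < 0.80).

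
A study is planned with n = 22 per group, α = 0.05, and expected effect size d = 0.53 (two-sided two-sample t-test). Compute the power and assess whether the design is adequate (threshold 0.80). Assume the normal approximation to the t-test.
Power ≈ 0.42; the study is underpowered (power < 0.80)

Power calculation (two-sample t-test, normal approximation):
z_β = d · √(n/2) - z_{α/2}
z_β = 0.53 · √(22/2) - 1.960
z_β = 0.53 · 3.317 - 1.960
z_β = -0.202

Power = Φ(z_β) = Φ(-0.202) ≈ 0.420

Effect size d = 0.53 is medium by Cohen's convention (0.2/0.5/0.8).

Threshold: power ≥ 0.80 is conventionally adequate.
Power ≈ 0.42 → the study is underpowered (power < 0.80).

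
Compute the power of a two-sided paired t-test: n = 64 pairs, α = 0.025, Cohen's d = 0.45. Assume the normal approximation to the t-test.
Power ≈ 0.91

Power calculation (paired t-test, normal approximation):
z_β = d · √n - z_{α/2}
z_β = 0.45 · √64 - 2.241
z_β = 0.45 · 8.000 - 2.241
z_β = 1.359

Power = Φ(z_β) = Φ(1.359) ≈ 0.913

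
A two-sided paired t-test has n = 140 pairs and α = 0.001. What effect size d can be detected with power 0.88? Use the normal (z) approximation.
d ≈ 0.38

Minimum detectable effect (paired t-test, normal approximation):
d = (z_{α/2} + z_β) / √n
d = (3.291 + 1.175) / √140
d = 4.466 / 11.832
d ≈ 0.38

By Cohen's convention (0.2 small / 0.5 medium / 0.8 large): small effect.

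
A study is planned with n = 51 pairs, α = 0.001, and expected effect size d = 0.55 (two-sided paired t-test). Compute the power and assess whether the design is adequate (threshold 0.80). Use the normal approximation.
Power ≈ 0.74; the study is underpowered (power < 0.80)

Power calculation (paired t-test, normal approximation):
z_β = d · √n - z_{α/2}
z_β = 0.55 · √51 - 3.291
z_β = 0.55 · 7.141 - 3.291
z_β = 0.637

Power = Φ(z_β) = Φ(0.637) ≈ 0.738

Effect size d = 0.55 is medium by Cohen's convention (0.2/0.5/0.8).

Threshold: power ≥ 0.80 is conventionally adequate.
Power ≈ 0.74 → the study is underpowered (power < 0.80).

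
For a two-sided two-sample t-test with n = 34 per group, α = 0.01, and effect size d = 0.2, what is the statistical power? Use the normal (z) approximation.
Power ≈ 0.04

Power calculation (two-sample t-test, normal approximation):
z_β = d · √(n/2) - z_{α/2}
z_β = 0.2 · √(34/2) - 2.576
z_β = 0.2 · 4.123 - 2.576
z_β = -1.751

Power = Φ(z_β) = Φ(-1.751) ≈ 0.040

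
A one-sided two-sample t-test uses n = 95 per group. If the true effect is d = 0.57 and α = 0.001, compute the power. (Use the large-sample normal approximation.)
Power ≈ 0.80

Power calculation (two-sample t-test, normal approximation):
z_β = d · √(n/2) - z_α
z_β = 0.57 · √(95/2) - 3.090
z_β = 0.57 · 6.892 - 3.090
z_β = 0.838

Power = Φ(z_β) = Φ(0.838) ≈ 0.799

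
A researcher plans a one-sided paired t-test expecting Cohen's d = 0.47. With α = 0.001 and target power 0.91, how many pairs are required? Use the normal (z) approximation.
n = 89 pairs

Sample size formula (paired t-test, normal approximation):
n = ((z_α + z_β) / d)²

z_α = 3.090 (for α = 0.001, one-sided)
z_β = 1.341 (for power = 0.91)
d = 0.47

n = ((3.090 + 1.341) / 0.47)²
n = (9.428)²
n ≈ 88.89
Round up to the next whole number: n = 89 pairs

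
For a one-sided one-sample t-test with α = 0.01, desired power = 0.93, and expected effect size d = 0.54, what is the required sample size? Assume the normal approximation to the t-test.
n = 50

Sample size formula (one-sample t-test, normal approximation):
n = ((z_α + z_β) / d)²

z_α = 2.326 (for α = 0.01, one-sided)
z_β = 1.476 (for power = 0.93)
d = 0.54

n = ((2.326 + 1.476) / 0.54)²
n = (7.041)²
n ≈ 49.58
Round up to the next whole number: n = 50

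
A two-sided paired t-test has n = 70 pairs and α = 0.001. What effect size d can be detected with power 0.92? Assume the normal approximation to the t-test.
d ≈ 0.56

Minimum detectable effect (paired t-test, normal approximation):
d = (z_{α/2} + z_β) / √n
d = (3.291 + 1.405) / √70
d = 4.696 / 8.367
d ≈ 0.56

By Cohen's convention (0.2 small / 0.5 medium / 0.8 large): medium effect.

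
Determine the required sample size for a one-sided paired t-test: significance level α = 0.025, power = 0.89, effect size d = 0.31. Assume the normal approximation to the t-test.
n = 106 pairs

Sample size formula (paired t-test, normal approximation):
n = ((z_α + z_β) / d)²

z_α = 1.960 (for α = 0.025, one-sided)
z_β = 1.227 (for power = 0.89)
d = 0.31

n = ((1.960 + 1.227) / 0.31)²
n = (10.281)²
n ≈ 105.70
Round up to the next whole number: n = 106 pairs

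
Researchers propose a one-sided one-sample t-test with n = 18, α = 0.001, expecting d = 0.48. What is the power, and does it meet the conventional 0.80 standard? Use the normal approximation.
Power ≈ 0.15; the study is underpowered (power < 0.80)

Power calculation (one-sample t-test, normal approximation):
z_β = d · √n - z_α
z_β = 0.48 · √18 - 3.090
z_β = 0.48 · 4.243 - 3.090
z_β = -1.054

Power = Φ(z_β) = Φ(-1.054) ≈ 0.146

Effect size d = 0.48 is small by Cohen's convention (0.2/0.5/0.8).

Threshold: power ≥ 0.80 is conventionally adequate.
Power ≈ 0.15 → the study is underpowered (power < 0.80).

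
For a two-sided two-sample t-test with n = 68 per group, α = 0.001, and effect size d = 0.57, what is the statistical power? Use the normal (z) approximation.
Power ≈ 0.51

Power calculation (two-sample t-test, normal approximation):
z_β = d · √(n/2) - z_{α/2}
z_β = 0.57 · √(68/2) - 3.291
z_β = 0.57 · 5.831 - 3.291
z_β = 0.033

Power = Φ(z_β) = Φ(0.033) ≈ 0.513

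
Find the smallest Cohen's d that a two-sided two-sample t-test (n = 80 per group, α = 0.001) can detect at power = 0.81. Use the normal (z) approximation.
d ≈ 0.66

Minimum detectable effect (two-sample t-test, normal approximation):
d = (z_{α/2} + z_β) / √(n/2)
d = (3.291 + 0.878) / √(80/2)
d = 4.168 / 6.325
d ≈ 0.66

By Cohen's convention (0.2 small / 0.5 medium / 0.8 large): medium effect.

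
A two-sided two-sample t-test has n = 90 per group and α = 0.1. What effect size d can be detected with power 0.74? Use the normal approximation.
d ≈ 0.34

Minimum detectable effect (two-sample t-test, normal approximation):
d = (z_{α/2} + z_β) / √(n/2)
d = (1.645 + 0.643) / √(90/2)
d = 2.288 / 6.708
d ≈ 0.34

By Cohen's convention (0.2 small / 0.5 medium / 0.8 large): small effect.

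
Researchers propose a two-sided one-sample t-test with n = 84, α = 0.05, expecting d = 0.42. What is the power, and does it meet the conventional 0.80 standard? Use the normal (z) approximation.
Power ≈ 0.97; the study is adequately powered (power ≥ 0.80)

Power calculation (one-sample t-test, normal approximation):
z_β = d · √n - z_{α/2}
z_β = 0.42 · √84 - 1.960
z_β = 0.42 · 9.165 - 1.960
z_β = 1.889

Power = Φ(z_β) = Φ(1.889) ≈ 0.971

Effect size d = 0.42 is small by Cohen's convention (0.2/0.5/0.8).

Threshold: power ≥ 0.80 is conventionally adequate.
Power ≈ 0.97 → the study is adequately powered (power ≥ 0.80).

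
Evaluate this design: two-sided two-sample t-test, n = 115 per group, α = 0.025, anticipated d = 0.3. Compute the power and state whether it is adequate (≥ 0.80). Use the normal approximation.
Power ≈ 0.51; the study is underpowered (power < 0.80)

Power calculation (two-sample t-test, normal approximation):
z_β = d · √(n/2) - z_{α/2}
z_β = 0.3 · √(115/2) - 2.241
z_β = 0.3 · 7.583 - 2.241
z_β = 0.033

Power = Φ(z_β) = Φ(0.033) ≈ 0.513

Effect size d = 0.3 is small by Cohen's convention (0.2/0.5/0.8).

Threshold: power ≥ 0.80 is conventionally adequate.
Power ≈ 0.51 → the study is underpowered (power < 0.80).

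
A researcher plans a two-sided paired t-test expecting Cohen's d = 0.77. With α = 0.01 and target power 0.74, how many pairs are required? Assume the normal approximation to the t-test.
n = 18 pairs

Sample size formula (paired t-test, normal approximation):
n = ((z_{α/2} + z_β) / d)²

z_{α/2} = 2.576 (for α = 0.01, two-sided)
z_β = 0.643 (for power = 0.74)
d = 0.77

n = ((2.576 + 0.643) / 0.77)²
n = (4.181)²
n ≈ 17.48
Round up to the next whole number: n = 18 pairs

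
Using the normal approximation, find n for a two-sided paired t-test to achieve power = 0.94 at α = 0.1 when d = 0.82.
n = 16 pairs

Sample size formula (paired t-test, normal approximation):
n = ((z_{α/2} + z_β) / d)²

z_{α/2} = 1.645 (for α = 0.1, two-sided)
z_β = 1.555 (for power = 0.94)
d = 0.82

n = ((1.645 + 1.555) / 0.82)²
n = (3.902)²
n ≈ 15.23
Round up to the next whole number: n = 16 pairs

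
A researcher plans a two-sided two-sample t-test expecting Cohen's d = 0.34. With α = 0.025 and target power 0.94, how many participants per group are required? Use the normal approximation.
n = 250 per group

Sample size formula (two-sample t-test, normal approximation):
n = 2 · ((z_{α/2} + z_β) / d)²

z_{α/2} = 2.241 (for α = 0.025, two-sided)
z_β = 1.555 (for power = 0.94)
d = 0.34

n = 2 · ((2.241 + 1.555) / 0.34)²
n = 2 · (11.165)²
n ≈ 249.31
Round up to the next whole number: n = 250 per group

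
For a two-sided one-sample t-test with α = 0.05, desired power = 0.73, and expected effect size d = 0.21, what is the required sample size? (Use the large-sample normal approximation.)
n = 151

Sample size formula (one-sample t-test, normal approximation):
n = ((z_{α/2} + z_β) / d)²

z_{α/2} = 1.960 (for α = 0.05, two-sided)
z_β = 0.613 (for power = 0.73)
d = 0.21

n = ((1.960 + 0.613) / 0.21)²
n = (12.252)²
n ≈ 150.11
Round up to the next whole number: n = 151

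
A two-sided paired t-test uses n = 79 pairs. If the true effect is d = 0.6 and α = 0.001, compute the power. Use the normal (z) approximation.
Power ≈ 0.98

Power calculation (paired t-test, normal approximation):
z_β = d · √n - z_{α/2}
z_β = 0.6 · √79 - 3.291
z_β = 0.6 · 8.888 - 3.291
z_β = 2.042

Power = Φ(z_β) = Φ(2.042) ≈ 0.979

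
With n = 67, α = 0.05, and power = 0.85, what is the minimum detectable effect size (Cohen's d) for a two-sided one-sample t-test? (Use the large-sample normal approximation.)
d ≈ 0.37

Minimum detectable effect (one-sample t-test, normal approximation):
d = (z_{α/2} + z_β) / √n
d = (1.960 + 1.036) / √67
d = 2.996 / 8.185
d ≈ 0.37

By Cohen's convention (0.2 small / 0.5 medium / 0.8 large): small effect.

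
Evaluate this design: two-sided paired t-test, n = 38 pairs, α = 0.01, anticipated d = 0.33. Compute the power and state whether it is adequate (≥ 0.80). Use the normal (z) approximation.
Power ≈ 0.29; the study is underpowered (power < 0.80)

Power calculation (paired t-test, normal approximation):
z_β = d · √n - z_{α/2}
z_β = 0.33 · √38 - 2.576
z_β = 0.33 · 6.164 - 2.576
z_β = -0.542

Power = Φ(z_β) = Φ(-0.542) ≈ 0.294

Effect size d = 0.33 is small by Cohen's convention (0.2/0.5/0.8).

Threshold: power ≥ 0.80 is conventionally adequate.
Power ≈ 0.29 → the study is underpowered (power < 0.80).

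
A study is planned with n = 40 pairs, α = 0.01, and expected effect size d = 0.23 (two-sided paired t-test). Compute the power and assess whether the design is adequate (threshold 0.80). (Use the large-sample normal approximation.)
Power ≈ 0.13; the study is underpowered (power < 0.80)

Power calculation (paired t-test, normal approximation):
z_β = d · √n - z_{α/2}
z_β = 0.23 · √40 - 2.576
z_β = 0.23 · 6.325 - 2.576
z_β = -1.121

Power = Φ(z_β) = Φ(-1.121) ≈ 0.131

Effect size d = 0.23 is small by Cohen's convention (0.2/0.5/0.8).

Threshold: power ≥ 0.80 is conventionally adequate.
Power ≈ 0.13 → the study is underpowered (power < 0.80).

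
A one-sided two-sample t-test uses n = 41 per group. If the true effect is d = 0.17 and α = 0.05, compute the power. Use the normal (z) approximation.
Power ≈ 0.19

Power calculation (two-sample t-test, normal approximation):
z_β = d · √(n/2) - z_α
z_β = 0.17 · √(41/2) - 1.645
z_β = 0.17 · 4.528 - 1.645
z_β = -0.875

Power = Φ(z_β) = Φ(-0.875) ≈ 0.191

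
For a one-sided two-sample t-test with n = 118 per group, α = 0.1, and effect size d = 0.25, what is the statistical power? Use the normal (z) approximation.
Power ≈ 0.74

Power calculation (two-sample t-test, normal approximation):
z_β = d · √(n/2) - z_α
z_β = 0.25 · √(118/2) - 1.282
z_β = 0.25 · 7.681 - 1.282
z_β = 0.639

Power = Φ(z_β) = Φ(0.639) ≈ 0.739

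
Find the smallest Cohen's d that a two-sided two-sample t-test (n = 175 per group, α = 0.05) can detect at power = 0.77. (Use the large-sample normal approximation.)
d ≈ 0.29

Minimum detectable effect (two-sample t-test, normal approximation):
d = (z_{α/2} + z_β) / √(n/2)
d = (1.960 + 0.739) / √(175/2)
d = 2.699 / 9.354
d ≈ 0.29

By Cohen's convention (0.2 small / 0.5 medium / 0.8 large): small effect.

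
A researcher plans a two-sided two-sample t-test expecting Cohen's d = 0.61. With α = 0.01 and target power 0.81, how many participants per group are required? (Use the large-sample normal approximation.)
n = 65 per group

Sample size formula (two-sample t-test, normal approximation):
n = 2 · ((z_{α/2} + z_β) / d)²

z_{α/2} = 2.576 (for α = 0.01, two-sided)
z_β = 0.878 (for power = 0.81)
d = 0.61

n = 2 · ((2.576 + 0.878) / 0.61)²
n = 2 · (5.662)²
n ≈ 64.12
Round up to the next whole number: n = 65 per group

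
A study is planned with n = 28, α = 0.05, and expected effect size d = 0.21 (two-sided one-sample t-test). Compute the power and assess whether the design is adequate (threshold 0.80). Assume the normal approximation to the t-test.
Power ≈ 0.20; the study is underpowered (power < 0.80)

Power calculation (one-sample t-test, normal approximation):
z_β = d · √n - z_{α/2}
z_β = 0.21 · √28 - 1.960
z_β = 0.21 · 5.292 - 1.960
z_β = -0.849

Power = Φ(z_β) = Φ(-0.849) ≈ 0.198

Effect size d = 0.21 is small by Cohen's convention (0.2/0.5/0.8).

Threshold: power ≥ 0.80 is conventionally adequate.
Power ≈ 0.20 → the study is underpowered (power < 0.80).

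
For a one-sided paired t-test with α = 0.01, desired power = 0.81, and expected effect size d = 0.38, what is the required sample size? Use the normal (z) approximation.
n = 72 pairs

Sample size formula (paired t-test, normal approximation):
n = ((z_α + z_β) / d)²

z_α = 2.326 (for α = 0.01, one-sided)
z_β = 0.878 (for power = 0.81)
d = 0.38

n = ((2.326 + 0.878) / 0.38)²
n = (8.432)²
n ≈ 71.10
Round up to the next whole number: n = 72 pairs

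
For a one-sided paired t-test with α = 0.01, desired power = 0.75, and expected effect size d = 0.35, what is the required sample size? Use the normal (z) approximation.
n = 74 pairs

Sample size formula (paired t-test, normal approximation):
n = ((z_α + z_β) / d)²

z_α = 2.326 (for α = 0.01, one-sided)
z_β = 0.674 (for power = 0.75)
d = 0.35

n = ((2.326 + 0.674) / 0.35)²
n = (8.571)²
n ≈ 73.46
Round up to the next whole number: n = 74 pairs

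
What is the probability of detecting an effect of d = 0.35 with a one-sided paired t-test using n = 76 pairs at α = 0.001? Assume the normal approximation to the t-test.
Power ≈ 0.48

Power calculation (paired t-test, normal approximation):
z_β = d · √n - z_α
z_β = 0.35 · √76 - 3.090
z_β = 0.35 · 8.718 - 3.090
z_β = -0.039

Power = Φ(z_β) = Φ(-0.039) ≈ 0.484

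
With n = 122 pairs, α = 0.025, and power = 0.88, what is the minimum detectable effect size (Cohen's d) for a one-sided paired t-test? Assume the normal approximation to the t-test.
d ≈ 0.28

Minimum detectable effect (paired t-test, normal approximation):
d = (z_α + z_β) / √n
d = (1.960 + 1.175) / √122
d = 3.135 / 11.045
d ≈ 0.28

By Cohen's convention (0.2 small / 0.5 medium / 0.8 large): small effect.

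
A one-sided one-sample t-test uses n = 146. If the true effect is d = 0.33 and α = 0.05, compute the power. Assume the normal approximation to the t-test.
Power ≈ 0.99

Power calculation (one-sample t-test, normal approximation):
z_β = d · √n - z_α
z_β = 0.33 · √146 - 1.645
z_β = 0.33 · 12.083 - 1.645
z_β = 2.343

Power = Φ(z_β) = Φ(2.343) ≈ 0.990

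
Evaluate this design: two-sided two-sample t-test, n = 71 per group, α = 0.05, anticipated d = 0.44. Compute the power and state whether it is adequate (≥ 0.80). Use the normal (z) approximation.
Power ≈ 0.75; the study is underpowered (power < 0.80)

Power calculation (two-sample t-test, normal approximation):
z_β = d · √(n/2) - z_{α/2}
z_β = 0.44 · √(71/2) - 1.960
z_β = 0.44 · 5.958 - 1.960
z_β = 0.662

Power = Φ(z_β) = Φ(0.662) ≈ 0.746

Effect size d = 0.44 is small by Cohen's convention (0.2/0.5/0.8).

Threshold: power ≥ 0.80 is conventionally adequate.
Power ≈ 0.75 → the study is underpowered (power < 0.80).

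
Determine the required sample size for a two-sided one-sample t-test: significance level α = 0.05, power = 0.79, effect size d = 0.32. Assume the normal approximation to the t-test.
n = 75

Sample size formula (one-sample t-test, normal approximation):
n = ((z_{α/2} + z_β) / d)²

z_{α/2} = 1.960 (for α = 0.05, two-sided)
z_β = 0.806 (for power = 0.79)
d = 0.32

n = ((1.960 + 0.806) / 0.32)²
n = (8.644)²
n ≈ 74.72
Round up to the next whole number: n = 75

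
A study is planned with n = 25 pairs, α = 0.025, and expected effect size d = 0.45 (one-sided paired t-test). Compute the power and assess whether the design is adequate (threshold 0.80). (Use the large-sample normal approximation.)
Power ≈ 0.61; the study is underpowered (power < 0.80)

Power calculation (paired t-test, normal approximation):
z_β = d · √n - z_α
z_β = 0.45 · √25 - 1.960
z_β = 0.45 · 5.000 - 1.960
z_β = 0.290

Power = Φ(z_β) = Φ(0.290) ≈ 0.614

Effect size d = 0.45 is small by Cohen's convention (0.2/0.5/0.8).

Threshold: power ≥ 0.80 is conventionally adequate.
Power ≈ 0.61 → the study is underpowered (power < 0.80).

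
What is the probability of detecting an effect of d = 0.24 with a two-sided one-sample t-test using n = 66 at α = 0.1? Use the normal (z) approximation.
Power ≈ 0.62

Power calculation (one-sample t-test, normal approximation):
z_β = d · √n - z_{α/2}
z_β = 0.24 · √66 - 1.645
z_β = 0.24 · 8.124 - 1.645
z_β = 0.305

Power = Φ(z_β) = Φ(0.305) ≈ 0.620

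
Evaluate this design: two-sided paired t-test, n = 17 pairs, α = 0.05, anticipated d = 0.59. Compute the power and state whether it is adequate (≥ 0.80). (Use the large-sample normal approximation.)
Power ≈ 0.68; the study is underpowered (power < 0.80)

Power calculation (paired t-test, normal approximation):
z_β = d · √n - z_{α/2}
z_β = 0.59 · √17 - 1.960
z_β = 0.59 · 4.123 - 1.960
z_β = 0.473

Power = Φ(z_β) = Φ(0.473) ≈ 0.682

Effect size d = 0.59 is medium by Cohen's convention (0.2/0.5/0.8).

Threshold: power ≥ 0.80 is conventionally adequate.
Power ≈ 0.68 → the study is underpowered (power < 0.80).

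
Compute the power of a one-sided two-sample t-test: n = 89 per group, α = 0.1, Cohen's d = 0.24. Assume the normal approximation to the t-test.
Power ≈ 0.63

Power calculation (two-sample t-test, normal approximation):
z_β = d · √(n/2) - z_α
z_β = 0.24 · √(89/2) - 1.282
z_β = 0.24 · 6.671 - 1.282
z_β = 0.319

Power = Φ(z_β) = Φ(0.319) ≈ 0.625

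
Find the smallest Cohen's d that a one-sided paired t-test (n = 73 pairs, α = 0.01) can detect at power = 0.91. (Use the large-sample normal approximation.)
d ≈ 0.43

Minimum detectable effect (paired t-test, normal approximation):
d = (z_α + z_β) / √n
d = (2.326 + 1.341) / √73
d = 3.667 / 8.544
d ≈ 0.43

By Cohen's convention (0.2 small / 0.5 medium / 0.8 large): small effect.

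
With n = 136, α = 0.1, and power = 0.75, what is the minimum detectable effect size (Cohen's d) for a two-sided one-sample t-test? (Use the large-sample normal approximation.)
d ≈ 0.20

Minimum detectable effect (one-sample t-test, normal approximation):
d = (z_{α/2} + z_β) / √n
d = (1.645 + 0.674) / √136
d = 2.319 / 11.662
d ≈ 0.20

By Cohen's convention (0.2 small / 0.5 medium / 0.8 large): small effect.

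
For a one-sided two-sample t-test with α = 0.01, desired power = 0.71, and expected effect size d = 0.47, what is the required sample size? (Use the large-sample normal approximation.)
n = 76 per group

Sample size formula (two-sample t-test, normal approximation):
n = 2 · ((z_α + z_β) / d)²

z_α = 2.326 (for α = 0.01, one-sided)
z_β = 0.553 (for power = 0.71)
d = 0.47

n = 2 · ((2.326 + 0.553) / 0.47)²
n = 2 · (6.126)²
n ≈ 75.06
Round up to the next whole number: n = 76 per group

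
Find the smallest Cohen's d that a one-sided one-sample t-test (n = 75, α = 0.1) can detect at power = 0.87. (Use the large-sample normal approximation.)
d ≈ 0.28

Minimum detectable effect (one-sample t-test, normal approximation):
d = (z_α + z_β) / √n
d = (1.282 + 1.126) / √75
d = 2.408 / 8.660
d ≈ 0.28

By Cohen's convention (0.2 small / 0.5 medium / 0.8 large): small effect.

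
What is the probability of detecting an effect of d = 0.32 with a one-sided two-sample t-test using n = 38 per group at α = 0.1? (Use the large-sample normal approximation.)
Power ≈ 0.55

Power calculation (two-sample t-test, normal approximation):
z_β = d · √(n/2) - z_α
z_β = 0.32 · √(38/2) - 1.282
z_β = 0.32 · 4.359 - 1.282
z_β = 0.113

Power = Φ(z_β) = Φ(0.113) ≈ 0.545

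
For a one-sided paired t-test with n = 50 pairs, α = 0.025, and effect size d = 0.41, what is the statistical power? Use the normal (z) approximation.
Power ≈ 0.83

Power calculation (paired t-test, normal approximation):
z_β = d · √n - z_α
z_β = 0.41 · √50 - 1.960
z_β = 0.41 · 7.071 - 1.960
z_β = 0.939

Power = Φ(z_β) = Φ(0.939) ≈ 0.826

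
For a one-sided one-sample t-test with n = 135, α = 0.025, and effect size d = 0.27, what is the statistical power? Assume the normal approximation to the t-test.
Power ≈ 0.88

Power calculation (one-sample t-test, normal approximation):
z_β = d · √n - z_α
z_β = 0.27 · √135 - 1.960
z_β = 0.27 · 11.619 - 1.960
z_β = 1.177

Power = Φ(z_β) = Φ(1.177) ≈ 0.880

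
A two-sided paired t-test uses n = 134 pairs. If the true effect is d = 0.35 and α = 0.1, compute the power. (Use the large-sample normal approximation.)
Power ≈ 0.99

Power calculation (paired t-test, normal approximation):
z_β = d · √n - z_{α/2}
z_β = 0.35 · √134 - 1.645
z_β = 0.35 · 11.576 - 1.645
z_β = 2.407

Power = Φ(z_β) = Φ(2.407) ≈ 0.992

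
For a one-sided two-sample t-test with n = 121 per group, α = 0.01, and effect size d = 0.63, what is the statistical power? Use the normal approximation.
Power ≈ 0.99

Power calculation (two-sample t-test, normal approximation):
z_β = d · √(n/2) - z_α
z_β = 0.63 · √(121/2) - 2.326
z_β = 0.63 · 7.778 - 2.326
z_β = 2.574

Power = Φ(z_β) = Φ(2.574) ≈ 0.995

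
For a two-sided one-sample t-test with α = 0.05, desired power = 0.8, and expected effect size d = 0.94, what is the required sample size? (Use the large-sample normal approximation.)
n = 9

Sample size formula (one-sample t-test, normal approximation):
n = ((z_{α/2} + z_β) / d)²

z_{α/2} = 1.960 (for α = 0.05, two-sided)
z_β = 0.842 (for power = 0.8)
d = 0.94

n = ((1.960 + 0.842) / 0.94)²
n = (2.981)²
n ≈ 8.89
Round up to the next whole number: n = 9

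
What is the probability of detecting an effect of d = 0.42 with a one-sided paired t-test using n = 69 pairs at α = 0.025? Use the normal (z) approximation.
Power ≈ 0.94

Power calculation (paired t-test, normal approximation):
z_β = d · √n - z_α
z_β = 0.42 · √69 - 1.960
z_β = 0.42 · 8.307 - 1.960
z_β = 1.529

Power = Φ(z_β) = Φ(1.529) ≈ 0.937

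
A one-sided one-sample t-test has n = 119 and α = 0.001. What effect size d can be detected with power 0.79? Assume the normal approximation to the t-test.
d ≈ 0.36

Minimum detectable effect (one-sample t-test, normal approximation):
d = (z_α + z_β) / √n
d = (3.090 + 0.806) / √119
d = 3.897 / 10.909
d ≈ 0.36

By Cohen's convention (0.2 small / 0.5 medium / 0.8 large): small effect.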